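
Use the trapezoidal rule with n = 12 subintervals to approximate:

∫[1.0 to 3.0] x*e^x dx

f(x) = x*e^x
a = 1.0, b = 3.0, n = 12
h = (b - a)/n = 0.166667

Trapezoidal rule: (h/2)[f(x₀) + 2f(x₁) + 2f(x₂) + ... + f(xₙ)]

x_0 = 1.0000, f(x_0) = 2.718282, coefficient = 1
x_1 = 1.1667, f(x_1) = 3.746482, coefficient = 2
x_2 = 1.3333, f(x_2) = 5.058224, coefficient = 2
x_3 = 1.5000, f(x_3) = 6.722534, coefficient = 2
x_4 = 1.6667, f(x_4) = 8.824150, coefficient = 2
x_5 = 1.8333, f(x_5) = 11.466952, coefficient = 2
x_6 = 2.0000, f(x_6) = 14.778112, coefficient = 2
x_7 = 2.1667, f(x_7) = 18.913133, coefficient = 2
x_8 = 2.3333, f(x_8) = 24.061937, coefficient = 2
x_9 = 2.5000, f(x_9) = 30.456235, coefficient = 2
x_10 = 2.6667, f(x_10) = 38.378443, coefficient = 2
x_11 = 2.8333, f(x_11) = 48.172446, coefficient = 2
x_12 = 3.0000, f(x_12) = 60.256611, coefficient = 1

I ≈ (0.166667/2) × 484.132188 = 40.344349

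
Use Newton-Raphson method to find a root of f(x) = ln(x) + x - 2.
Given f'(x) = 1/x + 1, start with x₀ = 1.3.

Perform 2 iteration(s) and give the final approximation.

f(x) = ln(x) + x - 2
f'(x) = 1/x + 1
x₀ = 1.3

Newton-Raphson formula: x_{n+1} = x_n - f(x_n)/f'(x_n)

Iteration 1:
  f(1.300000) = -0.437636
  f'(1.300000) = 1.769231
  x_1 = 1.300000 - (-0.437636)/1.769231 = 1.547359
Iteration 2:
  f(1.547359) = -0.016091
  f'(1.547359) = 1.646262
  x_2 = 1.547359 - (-0.016091)/1.646262 = 1.557134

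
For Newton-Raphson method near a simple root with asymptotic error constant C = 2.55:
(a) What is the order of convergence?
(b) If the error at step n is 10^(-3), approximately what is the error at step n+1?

(a) Newton-Raphson has quadratic (order 2) convergence near simple roots.
    This means |e_{n+1}| ≈ C|e_n|².

(b) With |e_n| = 10^(-3) and C = 2.55:
    |e_{n+1}| ≈ 2.55 × (10^(-3))² = 2.55 × 10^(-6)

(a) 2 (quadratic); (b) |e_{n+1}| ≈ 2.550e-06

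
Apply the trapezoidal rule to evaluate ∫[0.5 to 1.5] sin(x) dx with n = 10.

f(x) = sin(x)
a = 0.5, b = 1.5, n = 10
h = (b - a)/n = 0.100000

Trapezoidal rule: (h/2)[f(x₀) + 2f(x₁) + 2f(x₂) + ... + f(xₙ)]

x_0 = 0.5000, f(x_0) = 0.479426, coefficient = 1
x_1 = 0.6000, f(x_1) = 0.564642, coefficient = 2
x_2 = 0.7000, f(x_2) = 0.644218, coefficient = 2
x_3 = 0.8000, f(x_3) = 0.717356, coefficient = 2
x_4 = 0.9000, f(x_4) = 0.783327, coefficient = 2
x_5 = 1.0000, f(x_5) = 0.841471, coefficient = 2
x_6 = 1.1000, f(x_6) = 0.891207, coefficient = 2
x_7 = 1.2000, f(x_7) = 0.932039, coefficient = 2
x_8 = 1.3000, f(x_8) = 0.963558, coefficient = 2
x_9 = 1.4000, f(x_9) = 0.985450, coefficient = 2
x_10 = 1.5000, f(x_10) = 0.997495, coefficient = 1

I ≈ (0.100000/2) × 16.123458 = 0.806173
Exact value: 0.806845
Error: 0.000672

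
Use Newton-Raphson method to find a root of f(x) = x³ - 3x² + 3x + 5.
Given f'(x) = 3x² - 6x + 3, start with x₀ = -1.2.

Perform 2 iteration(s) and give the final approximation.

f(x) = x³ - 3x² + 3x + 5
f'(x) = 3x² - 6x + 3
x₀ = -1.2

Newton-Raphson formula: x_{n+1} = x_n - f(x_n)/f'(x_n)

Iteration 1:
  f(-1.200000) = -4.648000
  f'(-1.200000) = 14.520000
  x_1 = -1.200000 - (-4.648000)/14.520000 = -0.879890
Iteration 2:
  f(-0.879890) = -0.643504
  f'(-0.879890) = 10.601957
  x_2 = -0.879890 - (-0.643504)/10.601957 = -0.819193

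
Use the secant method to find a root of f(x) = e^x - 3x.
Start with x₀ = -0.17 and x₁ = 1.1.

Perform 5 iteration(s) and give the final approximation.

f(x) = e^x - 3x
x₀ = -0.17, x₁ = 1.1

Secant formula: x_{n+1} = x_n - f(x_n)(x_n - x_{n-1})/(f(x_n) - f(x_{n-1}))

Iteration 1:
  f(-0.170000) = 1.353665
  f(1.100000) = -0.295834
  x_2 = 1.100000 - (-0.295834)×(1.100000 - (-0.170000))/(-0.295834 - 1.353665)
       = 0.872228
Iteration 2:
  f(1.100000) = -0.295834
  f(0.872228) = -0.224449
  x_3 = 0.872228 - (-0.224449)×(0.872228 - 1.100000)/(-0.224449 - (-0.295834))
       = 0.156063
Iteration 3:
  f(0.872228) = -0.224449
  f(0.156063) = 0.700712
  x_4 = 0.156063 - 0.700712×(0.156063 - 0.872228)/(0.700712 - (-0.224449))
       = 0.698482
Iteration 4:
  f(0.156063) = 0.700712
  f(0.698482) = -0.084748
  x_5 = 0.698482 - (-0.084748)×(0.698482 - 0.156063)/(-0.084748 - 0.700712)
       = 0.639957
Iteration 5:
  f(0.698482) = -0.084748
  f(0.639957) = -0.023472
  x_6 = 0.639957 - (-0.023472)×(0.639957 - 0.698482)/(-0.023472 - (-0.084748))
       = 0.617539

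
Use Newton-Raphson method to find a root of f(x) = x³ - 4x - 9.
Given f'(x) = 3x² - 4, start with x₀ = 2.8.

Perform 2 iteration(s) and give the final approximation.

f(x) = x³ - 4x - 9
f'(x) = 3x² - 4
x₀ = 2.8

Newton-Raphson formula: x_{n+1} = x_n - f(x_n)/f'(x_n)

Iteration 1:
  f(2.800000) = 1.752000
  f'(2.800000) = 19.520000
  x_1 = 2.800000 - 1.752000/19.520000 = 2.710246
Iteration 2:
  f(2.710246) = 0.066946
  f'(2.710246) = 18.036299
  x_2 = 2.710246 - 0.066946/18.036299 = 2.706534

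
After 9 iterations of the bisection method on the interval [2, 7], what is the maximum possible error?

Bisection error bound: |error| ≤ (b-a)/2^n
|error| ≤ (7 - 2)/2^9 = 5/2^9
|error| ≤ 0.0097656250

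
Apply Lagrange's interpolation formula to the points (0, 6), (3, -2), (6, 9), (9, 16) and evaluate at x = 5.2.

Lagrange interpolation formula:
P(x) = Σ yᵢ × Lᵢ(x)
where Lᵢ(x) = Π_{j≠i} (x - xⱼ)/(xᵢ - xⱼ)

L_0(5.2) = (5.2 - 3)/(0 - 3) × (5.2 - 6)/(0 - 6) × (5.2 - 9)/(0 - 9) = -0.041284
L_1(5.2) = (5.2 - 0)/(3 - 0) × (5.2 - 6)/(3 - 6) × (5.2 - 9)/(3 - 9) = 0.292741
L_2(5.2) = (5.2 - 0)/(6 - 0) × (5.2 - 3)/(6 - 3) × (5.2 - 9)/(6 - 9) = 0.805037
L_3(5.2) = (5.2 - 0)/(9 - 0) × (5.2 - 3)/(9 - 3) × (5.2 - 6)/(9 - 6) = -0.056494

P(5.2) = 6×L_0(5.2) + (-2)×L_1(5.2) + 9×L_2(5.2) + 16×L_3(5.2)
P(5.2) = 5.508247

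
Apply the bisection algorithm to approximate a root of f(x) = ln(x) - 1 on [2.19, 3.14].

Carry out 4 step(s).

f(x) = ln(x) - 1
Initial interval: [2.19, 3.14]

Iteration 1:
  c_1 = (2.190000 + 3.140000)/2 = 2.665000
  f(c_1) = f(2.665000) = -0.019796
  f(a) × f(c) ≥ 0, new interval: [2.665000, 3.140000]
Iteration 2:
  c_2 = (2.665000 + 3.140000)/2 = 2.902500
  f(c_2) = f(2.902500) = 0.065572
  f(a) × f(c) < 0, new interval: [2.665000, 2.902500]
Iteration 3:
  c_3 = (2.665000 + 2.902500)/2 = 2.783750
  f(c_3) = f(2.783750) = 0.023799
  f(a) × f(c) < 0, new interval: [2.665000, 2.783750]
Iteration 4:
  c_4 = (2.665000 + 2.783750)/2 = 2.724375
  f(c_4) = f(2.724375) = 0.002239
  f(a) × f(c) < 0, new interval: [2.665000, 2.724375]

After 4 iteration(s), the approximation is c_4 = 2.724375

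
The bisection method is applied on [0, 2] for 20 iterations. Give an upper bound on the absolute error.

Bisection error bound: |error| ≤ (b-a)/2^n
|error| ≤ (2 - 0)/2^20 = 2/2^20
|error| ≤ 0.0000019073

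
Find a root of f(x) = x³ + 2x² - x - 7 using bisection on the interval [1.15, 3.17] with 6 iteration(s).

f(x) = x³ + 2x² - x - 7
Initial interval: [1.15, 3.17]

Iteration 1:
  c_1 = (1.150000 + 3.170000)/2 = 2.160000
  f(c_1) = f(2.160000) = 10.248896
  f(a) × f(c) < 0, new interval: [1.150000, 2.160000]
Iteration 2:
  c_2 = (1.150000 + 2.160000)/2 = 1.655000
  f(c_2) = f(1.655000) = 1.356136
  f(a) × f(c) < 0, new interval: [1.150000, 1.655000]
Iteration 3:
  c_3 = (1.150000 + 1.655000)/2 = 1.402500
  f(c_3) = f(1.402500) = -1.709761
  f(a) × f(c) ≥ 0, new interval: [1.402500, 1.655000]
Iteration 4:
  c_4 = (1.402500 + 1.655000)/2 = 1.528750
  f(c_4) = f(1.528750) = -0.281791
  f(a) × f(c) ≥ 0, new interval: [1.528750, 1.655000]
Iteration 5:
  c_5 = (1.528750 + 1.655000)/2 = 1.591875
  f(c_5) = f(1.591875) = 0.510173
  f(a) × f(c) < 0, new interval: [1.528750, 1.591875]
Iteration 6:
  c_6 = (1.528750 + 1.591875)/2 = 1.560312
  f(c_6) = f(1.560312) = 0.107536
  f(a) × f(c) < 0, new interval: [1.528750, 1.560312]

After 6 iteration(s), the approximation is c_6 = 1.560312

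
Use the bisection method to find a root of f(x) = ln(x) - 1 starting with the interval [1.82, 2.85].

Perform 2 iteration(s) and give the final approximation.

f(x) = ln(x) - 1
Initial interval: [1.82, 2.85]

Iteration 1:
  c_1 = (1.820000 + 2.850000)/2 = 2.335000
  f(c_1) = f(2.335000) = -0.151988
  f(a) × f(c) ≥ 0, new interval: [2.335000, 2.850000]
Iteration 2:
  c_2 = (2.335000 + 2.850000)/2 = 2.592500
  f(c_2) = f(2.592500) = -0.047377
  f(a) × f(c) ≥ 0, new interval: [2.592500, 2.850000]

After 2 iteration(s), the approximation is c_2 = 2.592500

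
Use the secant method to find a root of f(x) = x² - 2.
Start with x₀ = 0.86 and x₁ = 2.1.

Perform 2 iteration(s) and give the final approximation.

f(x) = x² - 2
x₀ = 0.86, x₁ = 2.1

Secant formula: x_{n+1} = x_n - f(x_n)(x_n - x_{n-1})/(f(x_n) - f(x_{n-1}))

Iteration 1:
  f(0.860000) = -1.260400
  f(2.100000) = 2.410000
  x_2 = 2.100000 - 2.410000×(2.100000 - 0.860000)/(2.410000 - (-1.260400))
       = 1.285811
Iteration 2:
  f(2.100000) = 2.410000
  f(1.285811) = -0.346691
  x_3 = 1.285811 - (-0.346691)×(1.285811 - 2.100000)/(-0.346691 - 2.410000)
       = 1.388206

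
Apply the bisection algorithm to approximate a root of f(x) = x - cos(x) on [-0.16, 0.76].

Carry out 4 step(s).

f(x) = x - cos(x)
Initial interval: [-0.16, 0.76]

Iteration 1:
  c_1 = (-0.160000 + 0.760000)/2 = 0.300000
  f(c_1) = f(0.300000) = -0.655336
  f(a) × f(c) ≥ 0, new interval: [0.300000, 0.760000]
Iteration 2:
  c_2 = (0.300000 + 0.760000)/2 = 0.530000
  f(c_2) = f(0.530000) = -0.332807
  f(a) × f(c) ≥ 0, new interval: [0.530000, 0.760000]
Iteration 3:
  c_3 = (0.530000 + 0.760000)/2 = 0.645000
  f(c_3) = f(0.645000) = -0.154100
  f(a) × f(c) ≥ 0, new interval: [0.645000, 0.760000]
Iteration 4:
  c_4 = (0.645000 + 0.760000)/2 = 0.702500
  f(c_4) = f(0.702500) = -0.060729
  f(a) × f(c) ≥ 0, new interval: [0.702500, 0.760000]

After 4 iteration(s), the approximation is c_4 = 0.702500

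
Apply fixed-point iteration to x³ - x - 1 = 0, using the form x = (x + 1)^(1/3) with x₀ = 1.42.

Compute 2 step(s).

Equation: x³ - x - 1 = 0
Fixed-point form: x = (x + 1)^(1/3)
x₀ = 1.42

x_1 = g(1.420000) = 1.342575
x_2 = g(1.342575) = 1.328101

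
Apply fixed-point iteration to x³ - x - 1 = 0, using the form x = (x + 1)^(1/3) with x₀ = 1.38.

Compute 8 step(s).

Equation: x³ - x - 1 = 0
Fixed-point form: x = (x + 1)^(1/3)
x₀ = 1.38

x_1 = g(1.380000) = 1.335136
x_2 = g(1.335136) = 1.326694
x_3 = g(1.326694) = 1.325093
x_4 = g(1.325093) = 1.324789
x_5 = g(1.324789) = 1.324731
x_6 = g(1.324731) = 1.324721
x_7 = g(1.324721) = 1.324718
x_8 = g(1.324718) = 1.324718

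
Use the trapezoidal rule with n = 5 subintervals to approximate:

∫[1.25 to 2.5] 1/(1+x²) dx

f(x) = 1/(1+x²)
a = 1.25, b = 2.5, n = 5
h = (b - a)/n = 0.250000

Trapezoidal rule: (h/2)[f(x₀) + 2f(x₁) + 2f(x₂) + ... + f(xₙ)]

x_0 = 1.2500, f(x_0) = 0.390244, coefficient = 1
x_1 = 1.5000, f(x_1) = 0.307692, coefficient = 2
x_2 = 1.7500, f(x_2) = 0.246154, coefficient = 2
x_3 = 2.0000, f(x_3) = 0.200000, coefficient = 2
x_4 = 2.2500, f(x_4) = 0.164948, coefficient = 2
x_5 = 2.5000, f(x_5) = 0.137931, coefficient = 1

I ≈ (0.250000/2) × 2.365764 = 0.295721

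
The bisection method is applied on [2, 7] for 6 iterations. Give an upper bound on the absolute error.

Bisection error bound: |error| ≤ (b-a)/2^n
|error| ≤ (7 - 2)/2^6 = 5/2^6
|error| ≤ 0.0781250000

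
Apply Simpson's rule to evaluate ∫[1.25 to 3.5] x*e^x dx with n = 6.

f(x) = x*e^x
a = 1.25, b = 3.5, n = 6
h = (b - a)/n = 0.375000

Simpson's rule: (h/3)[f(x₀) + 4f(x₁) + 2f(x₂) + ... + f(xₙ)]

x_0 = 1.2500, f(x_0) = 4.362929, coefficient = 1
x_1 = 1.6250, f(x_1) = 8.252431, coefficient = 4
x_2 = 2.0000, f(x_2) = 14.778112, coefficient = 2
x_3 = 2.3750, f(x_3) = 25.533656, coefficient = 4
x_4 = 2.7500, f(x_4) = 43.017238, coefficient = 2
x_5 = 3.1250, f(x_5) = 71.124672, coefficient = 4
x_6 = 3.5000, f(x_6) = 115.904082, coefficient = 1

I ≈ (0.375000/3) × 655.500748 = 81.937593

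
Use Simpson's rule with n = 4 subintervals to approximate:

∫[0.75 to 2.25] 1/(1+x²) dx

f(x) = 1/(1+x²)
a = 0.75, b = 2.25, n = 4
h = (b - a)/n = 0.375000

Simpson's rule: (h/3)[f(x₀) + 4f(x₁) + 2f(x₂) + ... + f(xₙ)]

x_0 = 0.7500, f(x_0) = 0.640000, coefficient = 1
x_1 = 1.1250, f(x_1) = 0.441379, coefficient = 4
x_2 = 1.5000, f(x_2) = 0.307692, coefficient = 2
x_3 = 1.8750, f(x_3) = 0.221453, coefficient = 4
x_4 = 2.2500, f(x_4) = 0.164948, coefficient = 1

I ≈ (0.375000/3) × 4.071663 = 0.508958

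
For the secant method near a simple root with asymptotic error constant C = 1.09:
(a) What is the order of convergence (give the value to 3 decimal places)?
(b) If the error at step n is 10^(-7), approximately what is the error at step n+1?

(a) Secant method has superlinear convergence with order φ = (1+√5)/2 ≈ 1.618.
    This means |e_{n+1}| ≈ C|e_n|^1.618.

(b) With |e_n| = 10^(-7) and C = 1.09:
    |e_{n+1}| ≈ 1.09 × (10^(-7))^1.618 = 1.09 × 10^(-11.33)

(a) ≈ 1.618 (golden ratio); (b) |e_{n+1}| ≈ 5.143e-12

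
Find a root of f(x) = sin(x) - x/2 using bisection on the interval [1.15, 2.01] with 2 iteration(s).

f(x) = sin(x) - x/2
Initial interval: [1.15, 2.01]

Iteration 1:
  c_1 = (1.150000 + 2.010000)/2 = 1.580000
  f(c_1) = f(1.580000) = 0.209958
  f(a) × f(c) ≥ 0, new interval: [1.580000, 2.010000]
Iteration 2:
  c_2 = (1.580000 + 2.010000)/2 = 1.795000
  f(c_2) = f(1.795000) = 0.077471
  f(a) × f(c) ≥ 0, new interval: [1.795000, 2.010000]

After 2 iteration(s), the approximation is c_2 = 1.795000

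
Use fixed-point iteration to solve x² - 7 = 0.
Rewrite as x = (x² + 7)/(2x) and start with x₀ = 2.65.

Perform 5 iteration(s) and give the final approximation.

Equation: x² - 7 = 0
Fixed-point form: x = (x² + 7)/(2x)
x₀ = 2.65

x_1 = g(2.650000) = 2.645755
x_2 = g(2.645755) = 2.645751
x_3 = g(2.645751) = 2.645751
x_4 = g(2.645751) = 2.645751
x_5 = g(2.645751) = 2.645751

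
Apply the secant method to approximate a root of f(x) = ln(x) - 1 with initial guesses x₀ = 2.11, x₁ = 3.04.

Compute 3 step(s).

f(x) = ln(x) - 1
x₀ = 2.11, x₁ = 3.04

Secant formula: x_{n+1} = x_n - f(x_n)(x_n - x_{n-1})/(f(x_n) - f(x_{n-1}))

Iteration 1:
  f(2.110000) = -0.253312
  f(3.040000) = 0.111858
  x_2 = 3.040000 - 0.111858×(3.040000 - 2.110000)/(0.111858 - (-0.253312))
       = 2.755126
Iteration 2:
  f(3.040000) = 0.111858
  f(2.755126) = 0.013463
  x_3 = 2.755126 - 0.013463×(2.755126 - 3.040000)/(0.013463 - 0.111858)
       = 2.716147
Iteration 3:
  f(2.755126) = 0.013463
  f(2.716147) = -0.000786
  x_4 = 2.716147 - (-0.000786)×(2.716147 - 2.755126)/(-0.000786 - 0.013463)
       = 2.718296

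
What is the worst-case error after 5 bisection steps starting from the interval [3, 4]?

Bisection error bound: |error| ≤ (b-a)/2^n
|error| ≤ (4 - 3)/2^5 = 1/2^5
|error| ≤ 0.0312500000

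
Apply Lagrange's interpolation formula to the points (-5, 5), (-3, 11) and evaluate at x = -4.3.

Lagrange interpolation formula:
P(x) = Σ yᵢ × Lᵢ(x)
where Lᵢ(x) = Π_{j≠i} (x - xⱼ)/(xᵢ - xⱼ)

L_0(-4.3) = (-4.3 - (-3))/(-5 - (-3)) = 0.650000
L_1(-4.3) = (-4.3 - (-5))/(-3 - (-5)) = 0.350000

P(-4.3) = 5×L_0(-4.3) + 11×L_1(-4.3)
P(-4.3) = 7.100000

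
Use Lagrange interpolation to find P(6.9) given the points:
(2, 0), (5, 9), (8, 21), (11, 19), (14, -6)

Lagrange interpolation formula:
P(x) = Σ yᵢ × Lᵢ(x)
where Lᵢ(x) = Π_{j≠i} (x - xⱼ)/(xᵢ - xⱼ)

L_0(6.9) = (6.9 - 5)/(2 - 5) × (6.9 - 8)/(2 - 8) × (6.9 - 11)/(2 - 11) × (6.9 - 14)/(2 - 14) = -0.031296
L_1(6.9) = (6.9 - 2)/(5 - 2) × (6.9 - 8)/(5 - 8) × (6.9 - 11)/(5 - 11) × (6.9 - 14)/(5 - 14) = 0.322845
L_2(6.9) = (6.9 - 2)/(8 - 2) × (6.9 - 5)/(8 - 5) × (6.9 - 11)/(8 - 11) × (6.9 - 14)/(8 - 14) = 0.836463
L_3(6.9) = (6.9 - 2)/(11 - 2) × (6.9 - 5)/(11 - 5) × (6.9 - 8)/(11 - 8) × (6.9 - 14)/(11 - 14) = -0.149611
L_4(6.9) = (6.9 - 2)/(14 - 2) × (6.9 - 5)/(14 - 5) × (6.9 - 8)/(14 - 8) × (6.9 - 11)/(14 - 11) = 0.021599

P(6.9) = 0×L_0(6.9) + 9×L_1(6.9) + 21×L_2(6.9) + 19×L_3(6.9) + (-6)×L_4(6.9)
P(6.9) = 17.499130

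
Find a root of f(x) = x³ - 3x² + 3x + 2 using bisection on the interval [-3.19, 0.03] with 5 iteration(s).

f(x) = x³ - 3x² + 3x + 2
Initial interval: [-3.19, 0.03]

Iteration 1:
  c_1 = (-3.190000 + 0.030000)/2 = -1.580000
  f(c_1) = f(-1.580000) = -14.173512
  f(a) × f(c) ≥ 0, new interval: [-1.580000, 0.030000]
Iteration 2:
  c_2 = (-1.580000 + 0.030000)/2 = -0.775000
  f(c_2) = f(-0.775000) = -2.592359
  f(a) × f(c) ≥ 0, new interval: [-0.775000, 0.030000]
Iteration 3:
  c_3 = (-0.775000 + 0.030000)/2 = -0.372500
  f(c_3) = f(-0.372500) = 0.414545
  f(a) × f(c) < 0, new interval: [-0.775000, -0.372500]
Iteration 4:
  c_4 = (-0.775000 + (-0.372500))/2 = -0.573750
  f(c_4) = f(-0.573750) = -0.897689
  f(a) × f(c) ≥ 0, new interval: [-0.573750, -0.372500]
Iteration 5:
  c_5 = (-0.573750 + (-0.372500))/2 = -0.473125
  f(c_5) = f(-0.473125) = -0.196825
  f(a) × f(c) ≥ 0, new interval: [-0.473125, -0.372500]

After 5 iteration(s), the approximation is c_5 = -0.473125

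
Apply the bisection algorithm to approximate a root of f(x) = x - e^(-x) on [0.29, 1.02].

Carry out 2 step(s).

f(x) = x - e^(-x)
Initial interval: [0.29, 1.02]

Iteration 1:
  c_1 = (0.290000 + 1.020000)/2 = 0.655000
  f(c_1) = f(0.655000) = 0.135558
  f(a) × f(c) < 0, new interval: [0.290000, 0.655000]
Iteration 2:
  c_2 = (0.290000 + 0.655000)/2 = 0.472500
  f(c_2) = f(0.472500) = -0.150942
  f(a) × f(c) ≥ 0, new interval: [0.472500, 0.655000]

After 2 iteration(s), the approximation is c_2 = 0.472500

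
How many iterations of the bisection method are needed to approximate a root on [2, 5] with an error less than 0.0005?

We need (b-a)/2^n ≤ 0.0005
(5 - 2)/2^n ≤ 0.0005
3/2^n ≤ 0.0005
2^n ≥ 6000
n ≥ log₂(6000) = 12.55
n ≥ 13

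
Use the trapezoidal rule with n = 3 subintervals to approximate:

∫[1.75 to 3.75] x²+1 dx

f(x) = x²+1
a = 1.75, b = 3.75, n = 3
h = (b - a)/n = 0.666667

Trapezoidal rule: (h/2)[f(x₀) + 2f(x₁) + 2f(x₂) + ... + f(xₙ)]

x_0 = 1.7500, f(x_0) = 4.062500, coefficient = 1
x_1 = 2.4167, f(x_1) = 6.840278, coefficient = 2
x_2 = 3.0833, f(x_2) = 10.506944, coefficient = 2
x_3 = 3.7500, f(x_3) = 15.062500, coefficient = 1

I ≈ (0.666667/2) × 53.819444 = 17.939815
Exact value: 17.791667
Error: 0.148148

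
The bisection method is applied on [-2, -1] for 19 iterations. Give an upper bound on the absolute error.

Bisection error bound: |error| ≤ (b-a)/2^n
|error| ≤ (-1 - (-2))/2^19 = 1/2^19
|error| ≤ 0.0000019073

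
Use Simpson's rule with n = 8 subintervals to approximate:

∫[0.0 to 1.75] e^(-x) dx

f(x) = e^(-x)
a = 0.0, b = 1.75, n = 8
h = (b - a)/n = 0.218750

Simpson's rule: (h/3)[f(x₀) + 4f(x₁) + 2f(x₂) + ... + f(xₙ)]

x_0 = 0.0000, f(x_0) = 1.000000, coefficient = 1
x_1 = 0.2188, f(x_1) = 0.803523, coefficient = 4
x_2 = 0.4375, f(x_2) = 0.645649, coefficient = 2
x_3 = 0.6562, f(x_3) = 0.518793, coefficient = 4
x_4 = 0.8750, f(x_4) = 0.416862, coefficient = 2
x_5 = 1.0938, f(x_5) = 0.334958, coefficient = 4
x_6 = 1.3125, f(x_6) = 0.269146, coefficient = 2
x_7 = 1.5312, f(x_7) = 0.216265, coefficient = 4
x_8 = 1.7500, f(x_8) = 0.173774, coefficient = 1

I ≈ (0.218750/3) × 11.331244 = 0.826237
Exact value: 0.826226
Error: 0.000010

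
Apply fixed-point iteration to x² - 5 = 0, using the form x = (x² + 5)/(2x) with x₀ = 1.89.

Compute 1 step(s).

Equation: x² - 5 = 0
Fixed-point form: x = (x² + 5)/(2x)
x₀ = 1.89

x_1 = g(1.890000) = 2.267751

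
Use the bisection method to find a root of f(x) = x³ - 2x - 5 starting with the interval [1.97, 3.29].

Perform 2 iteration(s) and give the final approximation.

f(x) = x³ - 2x - 5
Initial interval: [1.97, 3.29]

Iteration 1:
  c_1 = (1.970000 + 3.290000)/2 = 2.630000
  f(c_1) = f(2.630000) = 7.931447
  f(a) × f(c) < 0, new interval: [1.970000, 2.630000]
Iteration 2:
  c_2 = (1.970000 + 2.630000)/2 = 2.300000
  f(c_2) = f(2.300000) = 2.567000
  f(a) × f(c) < 0, new interval: [1.970000, 2.300000]

After 2 iteration(s), the approximation is c_2 = 2.300000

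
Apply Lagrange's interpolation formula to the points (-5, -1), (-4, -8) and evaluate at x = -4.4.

Lagrange interpolation formula:
P(x) = Σ yᵢ × Lᵢ(x)
where Lᵢ(x) = Π_{j≠i} (x - xⱼ)/(xᵢ - xⱼ)

L_0(-4.4) = (-4.4 - (-4))/(-5 - (-4)) = 0.400000
L_1(-4.4) = (-4.4 - (-5))/(-4 - (-5)) = 0.600000

P(-4.4) = (-1)×L_0(-4.4) + (-8)×L_1(-4.4)
P(-4.4) = -5.200000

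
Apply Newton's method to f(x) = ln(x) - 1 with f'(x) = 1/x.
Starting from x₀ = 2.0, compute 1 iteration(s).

f(x) = ln(x) - 1
f'(x) = 1/x
x₀ = 2.0

Newton-Raphson formula: x_{n+1} = x_n - f(x_n)/f'(x_n)

Iteration 1:
  f(2.000000) = -0.306853
  f'(2.000000) = 0.500000
  x_1 = 2.000000 - (-0.306853)/0.500000 = 2.613706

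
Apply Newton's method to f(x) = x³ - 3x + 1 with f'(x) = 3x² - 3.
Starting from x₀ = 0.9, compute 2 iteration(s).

f(x) = x³ - 3x + 1
f'(x) = 3x² - 3
x₀ = 0.9

Newton-Raphson formula: x_{n+1} = x_n - f(x_n)/f'(x_n)

Iteration 1:
  f(0.900000) = -0.971000
  f'(0.900000) = -0.570000
  x_1 = 0.900000 - (-0.971000)/(-0.570000) = -0.803509
Iteration 2:
  f(-0.803509) = 2.891760
  f'(-0.803509) = -1.063121
  x_2 = -0.803509 - 2.891760/(-1.063121) = 1.916558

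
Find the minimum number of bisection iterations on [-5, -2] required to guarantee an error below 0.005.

We need (b-a)/2^n ≤ 0.005
(-2 - (-5))/2^n ≤ 0.005
3/2^n ≤ 0.005
2^n ≥ 600
n ≥ log₂(600) = 9.23
n ≥ 10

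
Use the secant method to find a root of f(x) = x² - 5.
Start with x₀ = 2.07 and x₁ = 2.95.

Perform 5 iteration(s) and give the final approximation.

f(x) = x² - 5
x₀ = 2.07, x₁ = 2.95

Secant formula: x_{n+1} = x_n - f(x_n)(x_n - x_{n-1})/(f(x_n) - f(x_{n-1}))

Iteration 1:
  f(2.070000) = -0.715100
  f(2.950000) = 3.702500
  x_2 = 2.950000 - 3.702500×(2.950000 - 2.070000)/(3.702500 - (-0.715100))
       = 2.212450
Iteration 2:
  f(2.950000) = 3.702500
  f(2.212450) = -0.105064
  x_3 = 2.212450 - (-0.105064)×(2.212450 - 2.950000)/(-0.105064 - 3.702500)
       = 2.232802
Iteration 3:
  f(2.212450) = -0.105064
  f(2.232802) = -0.014596
  x_4 = 2.232802 - (-0.014596)×(2.232802 - 2.212450)/(-0.014596 - (-0.105064))
       = 2.236085
Iteration 4:
  f(2.232802) = -0.014596
  f(2.236085) = 0.000078
  x_5 = 2.236085 - 0.000078×(2.236085 - 2.232802)/(0.000078 - (-0.014596))
       = 2.236068
Iteration 5:
  f(2.236085) = 0.000078
  f(2.236068) = 0.000000
  x_6 = 2.236068 - 0.000000×(2.236068 - 2.236085)/(0.000000 - 0.000078)
       = 2.236068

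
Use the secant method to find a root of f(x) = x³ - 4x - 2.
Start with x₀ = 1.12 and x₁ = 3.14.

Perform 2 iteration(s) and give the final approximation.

f(x) = x³ - 4x - 2
x₀ = 1.12, x₁ = 3.14

Secant formula: x_{n+1} = x_n - f(x_n)(x_n - x_{n-1})/(f(x_n) - f(x_{n-1}))

Iteration 1:
  f(1.120000) = -5.075072
  f(3.140000) = 16.399144
  x_2 = 3.140000 - 16.399144×(3.140000 - 1.120000)/(16.399144 - (-5.075072))
       = 1.597393
Iteration 2:
  f(3.140000) = 16.399144
  f(1.597393) = -4.313560
  x_3 = 1.597393 - (-4.313560)×(1.597393 - 3.140000)/(-4.313560 - 16.399144)
       = 1.918651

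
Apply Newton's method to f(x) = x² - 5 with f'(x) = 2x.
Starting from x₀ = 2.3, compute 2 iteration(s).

f(x) = x² - 5
f'(x) = 2x
x₀ = 2.3

Newton-Raphson formula: x_{n+1} = x_n - f(x_n)/f'(x_n)

Iteration 1:
  f(2.300000) = 0.290000
  f'(2.300000) = 4.600000
  x_1 = 2.300000 - 0.290000/4.600000 = 2.236957
Iteration 2:
  f(2.236957) = 0.003974
  f'(2.236957) = 4.473913
  x_2 = 2.236957 - 0.003974/4.473913 = 2.236068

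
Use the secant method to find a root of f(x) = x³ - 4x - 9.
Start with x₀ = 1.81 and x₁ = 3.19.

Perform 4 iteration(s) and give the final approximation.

f(x) = x³ - 4x - 9
x₀ = 1.81, x₁ = 3.19

Secant formula: x_{n+1} = x_n - f(x_n)(x_n - x_{n-1})/(f(x_n) - f(x_{n-1}))

Iteration 1:
  f(1.810000) = -10.310259
  f(3.190000) = 10.701759
  x_2 = 3.190000 - 10.701759×(3.190000 - 1.810000)/(10.701759 - (-10.310259))
       = 2.487144
Iteration 2:
  f(3.190000) = 10.701759
  f(2.487144) = -3.563392
  x_3 = 2.487144 - (-3.563392)×(2.487144 - 3.190000)/(-3.563392 - 10.701759)
       = 2.662715
Iteration 3:
  f(2.487144) = -3.563392
  f(2.662715) = -0.772072
  x_4 = 2.662715 - (-0.772072)×(2.662715 - 2.487144)/(-0.772072 - (-3.563392))
       = 2.711278
Iteration 4:
  f(2.662715) = -0.772072
  f(2.711278) = 0.085565
  x_5 = 2.711278 - 0.085565×(2.711278 - 2.662715)/(0.085565 - (-0.772072))
       = 2.706433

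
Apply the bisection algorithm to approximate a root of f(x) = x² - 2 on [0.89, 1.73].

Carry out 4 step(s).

f(x) = x² - 2
Initial interval: [0.89, 1.73]

Iteration 1:
  c_1 = (0.890000 + 1.730000)/2 = 1.310000
  f(c_1) = f(1.310000) = -0.283900
  f(a) × f(c) ≥ 0, new interval: [1.310000, 1.730000]
Iteration 2:
  c_2 = (1.310000 + 1.730000)/2 = 1.520000
  f(c_2) = f(1.520000) = 0.310400
  f(a) × f(c) < 0, new interval: [1.310000, 1.520000]
Iteration 3:
  c_3 = (1.310000 + 1.520000)/2 = 1.415000
  f(c_3) = f(1.415000) = 0.002225
  f(a) × f(c) < 0, new interval: [1.310000, 1.415000]
Iteration 4:
  c_4 = (1.310000 + 1.415000)/2 = 1.362500
  f(c_4) = f(1.362500) = -0.143594
  f(a) × f(c) ≥ 0, new interval: [1.362500, 1.415000]

After 4 iteration(s), the approximation is c_4 = 1.362500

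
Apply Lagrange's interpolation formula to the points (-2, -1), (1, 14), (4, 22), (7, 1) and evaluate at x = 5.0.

Lagrange interpolation formula:
P(x) = Σ yᵢ × Lᵢ(x)
where Lᵢ(x) = Π_{j≠i} (x - xⱼ)/(xᵢ - xⱼ)

L_0(5.0) = (5.0 - 1)/(-2 - 1) × (5.0 - 4)/(-2 - 4) × (5.0 - 7)/(-2 - 7) = 0.049383
L_1(5.0) = (5.0 - (-2))/(1 - (-2)) × (5.0 - 4)/(1 - 4) × (5.0 - 7)/(1 - 7) = -0.259259
L_2(5.0) = (5.0 - (-2))/(4 - (-2)) × (5.0 - 1)/(4 - 1) × (5.0 - 7)/(4 - 7) = 1.037037
L_3(5.0) = (5.0 - (-2))/(7 - (-2)) × (5.0 - 1)/(7 - 1) × (5.0 - 4)/(7 - 4) = 0.172840

P(5.0) = (-1)×L_0(5.0) + 14×L_1(5.0) + 22×L_2(5.0) + 1×L_3(5.0)
P(5.0) = 19.308642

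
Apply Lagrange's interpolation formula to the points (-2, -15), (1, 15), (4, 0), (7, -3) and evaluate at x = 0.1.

Lagrange interpolation formula:
P(x) = Σ yᵢ × Lᵢ(x)
where Lᵢ(x) = Π_{j≠i} (x - xⱼ)/(xᵢ - xⱼ)

L_0(0.1) = (0.1 - 1)/(-2 - 1) × (0.1 - 4)/(-2 - 4) × (0.1 - 7)/(-2 - 7) = 0.149500
L_1(0.1) = (0.1 - (-2))/(1 - (-2)) × (0.1 - 4)/(1 - 4) × (0.1 - 7)/(1 - 7) = 1.046500
L_2(0.1) = (0.1 - (-2))/(4 - (-2)) × (0.1 - 1)/(4 - 1) × (0.1 - 7)/(4 - 7) = -0.241500
L_3(0.1) = (0.1 - (-2))/(7 - (-2)) × (0.1 - 1)/(7 - 1) × (0.1 - 4)/(7 - 4) = 0.045500

P(0.1) = (-15)×L_0(0.1) + 15×L_1(0.1) + 0×L_2(0.1) + (-3)×L_3(0.1)
P(0.1) = 13.318500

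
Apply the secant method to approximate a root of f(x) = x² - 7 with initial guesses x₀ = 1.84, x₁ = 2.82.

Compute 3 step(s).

f(x) = x² - 7
x₀ = 1.84, x₁ = 2.82

Secant formula: x_{n+1} = x_n - f(x_n)(x_n - x_{n-1})/(f(x_n) - f(x_{n-1}))

Iteration 1:
  f(1.840000) = -3.614400
  f(2.820000) = 0.952400
  x_2 = 2.820000 - 0.952400×(2.820000 - 1.840000)/(0.952400 - (-3.614400))
       = 2.615622
Iteration 2:
  f(2.820000) = 0.952400
  f(2.615622) = -0.158520
  x_3 = 2.615622 - (-0.158520)×(2.615622 - 2.820000)/(-0.158520 - 0.952400)
       = 2.644785
Iteration 3:
  f(2.615622) = -0.158520
  f(2.644785) = -0.005110
  x_4 = 2.644785 - (-0.005110)×(2.644785 - 2.615622)/(-0.005110 - (-0.158520))
       = 2.645757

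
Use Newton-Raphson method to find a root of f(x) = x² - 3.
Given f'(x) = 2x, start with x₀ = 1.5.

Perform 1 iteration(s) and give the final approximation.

f(x) = x² - 3
f'(x) = 2x
x₀ = 1.5

Newton-Raphson formula: x_{n+1} = x_n - f(x_n)/f'(x_n)

Iteration 1:
  f(1.500000) = -0.750000
  f'(1.500000) = 3.000000
  x_1 = 1.500000 - (-0.750000)/3.000000 = 1.750000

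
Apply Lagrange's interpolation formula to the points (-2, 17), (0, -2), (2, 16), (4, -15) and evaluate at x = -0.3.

Lagrange interpolation formula:
P(x) = Σ yᵢ × Lᵢ(x)
where Lᵢ(x) = Π_{j≠i} (x - xⱼ)/(xᵢ - xⱼ)

L_0(-0.3) = (-0.3 - 0)/(-2 - 0) × (-0.3 - 2)/(-2 - 2) × (-0.3 - 4)/(-2 - 4) = 0.061812
L_1(-0.3) = (-0.3 - (-2))/(0 - (-2)) × (-0.3 - 2)/(0 - 2) × (-0.3 - 4)/(0 - 4) = 1.050812
L_2(-0.3) = (-0.3 - (-2))/(2 - (-2)) × (-0.3 - 0)/(2 - 0) × (-0.3 - 4)/(2 - 4) = -0.137063
L_3(-0.3) = (-0.3 - (-2))/(4 - (-2)) × (-0.3 - 0)/(4 - 0) × (-0.3 - 2)/(4 - 2) = 0.024437

P(-0.3) = 17×L_0(-0.3) + (-2)×L_1(-0.3) + 16×L_2(-0.3) + (-15)×L_3(-0.3)
P(-0.3) = -3.610375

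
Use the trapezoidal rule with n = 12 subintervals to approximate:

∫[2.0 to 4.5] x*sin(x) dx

f(x) = x*sin(x)
a = 2.0, b = 4.5, n = 12
h = (b - a)/n = 0.208333

Trapezoidal rule: (h/2)[f(x₀) + 2f(x₁) + 2f(x₂) + ... + f(xₙ)]

x_0 = 2.0000, f(x_0) = 1.818595, coefficient = 1
x_1 = 2.2083, f(x_1) = 1.774538, coefficient = 2
x_2 = 2.4167, f(x_2) = 1.602443, coefficient = 2
x_3 = 2.6250, f(x_3) = 1.296541, coefficient = 2
x_4 = 2.8333, f(x_4) = 0.859635, coefficient = 2
x_5 = 3.0417, f(x_5) = 0.303436, coefficient = 2
x_6 = 3.2500, f(x_6) = -0.351634, coefficient = 2
x_7 = 3.4583, f(x_7) = -1.077171, coefficient = 2
x_8 = 3.6667, f(x_8) = -1.838016, coefficient = 2
x_9 = 3.8750, f(x_9) = -2.593944, coefficient = 2
x_10 = 4.0833, f(x_10) = -3.301716, coefficient = 2
x_11 = 4.2917, f(x_11) = -3.917408, coefficient = 2
x_12 = 4.5000, f(x_12) = -4.398886, coefficient = 1

I ≈ (0.208333/2) × -17.066883 = -1.777800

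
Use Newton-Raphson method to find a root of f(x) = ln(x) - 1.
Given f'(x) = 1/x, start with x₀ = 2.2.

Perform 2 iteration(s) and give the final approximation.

f(x) = ln(x) - 1
f'(x) = 1/x
x₀ = 2.2

Newton-Raphson formula: x_{n+1} = x_n - f(x_n)/f'(x_n)

Iteration 1:
  f(2.200000) = -0.211543
  f'(2.200000) = 0.454545
  x_1 = 2.200000 - (-0.211543)/0.454545 = 2.665394
Iteration 2:
  f(2.665394) = -0.019648
  f'(2.665394) = 0.375179
  x_2 = 2.665394 - (-0.019648)/0.375179 = 2.717764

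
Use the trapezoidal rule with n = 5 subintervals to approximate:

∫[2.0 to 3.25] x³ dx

f(x) = x³
a = 2.0, b = 3.25, n = 5
h = (b - a)/n = 0.250000

Trapezoidal rule: (h/2)[f(x₀) + 2f(x₁) + 2f(x₂) + ... + f(xₙ)]

x_0 = 2.0000, f(x_0) = 8.000000, coefficient = 1
x_1 = 2.2500, f(x_1) = 11.390625, coefficient = 2
x_2 = 2.5000, f(x_2) = 15.625000, coefficient = 2
x_3 = 2.7500, f(x_3) = 20.796875, coefficient = 2
x_4 = 3.0000, f(x_4) = 27.000000, coefficient = 2
x_5 = 3.2500, f(x_5) = 34.328125, coefficient = 1

I ≈ (0.250000/2) × 191.953125 = 23.994141
Exact value: 23.891602
Error: 0.102539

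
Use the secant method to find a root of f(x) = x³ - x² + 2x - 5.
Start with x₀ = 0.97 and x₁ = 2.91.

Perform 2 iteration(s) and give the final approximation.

f(x) = x³ - x² + 2x - 5
x₀ = 0.97, x₁ = 2.91

Secant formula: x_{n+1} = x_n - f(x_n)(x_n - x_{n-1})/(f(x_n) - f(x_{n-1}))

Iteration 1:
  f(0.970000) = -3.088227
  f(2.910000) = 16.994071
  x_2 = 2.910000 - 16.994071×(2.910000 - 0.970000)/(16.994071 - (-3.088227))
       = 1.268330
Iteration 2:
  f(2.910000) = 16.994071
  f(1.268330) = -2.031686
  x_3 = 1.268330 - (-2.031686)×(1.268330 - 2.910000)/(-2.031686 - 16.994071)
       = 1.443638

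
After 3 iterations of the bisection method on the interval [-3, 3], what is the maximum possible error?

Bisection error bound: |error| ≤ (b-a)/2^n
|error| ≤ (3 - (-3))/2^3 = 6/2^3
|error| ≤ 0.7500000000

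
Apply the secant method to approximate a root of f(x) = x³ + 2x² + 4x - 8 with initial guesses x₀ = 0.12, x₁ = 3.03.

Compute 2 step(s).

f(x) = x³ + 2x² + 4x - 8
x₀ = 0.12, x₁ = 3.03

Secant formula: x_{n+1} = x_n - f(x_n)(x_n - x_{n-1})/(f(x_n) - f(x_{n-1}))

Iteration 1:
  f(0.120000) = -7.489472
  f(3.030000) = 50.299927
  x_2 = 3.030000 - 50.299927×(3.030000 - 0.120000)/(50.299927 - (-7.489472))
       = 0.497134
Iteration 2:
  f(3.030000) = 50.299927
  f(0.497134) = -5.394315
  x_3 = 0.497134 - (-5.394315)×(0.497134 - 3.030000)/(-5.394315 - 50.299927)
       = 0.742457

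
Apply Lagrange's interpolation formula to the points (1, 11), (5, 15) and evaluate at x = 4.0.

Lagrange interpolation formula:
P(x) = Σ yᵢ × Lᵢ(x)
where Lᵢ(x) = Π_{j≠i} (x - xⱼ)/(xᵢ - xⱼ)

L_0(4.0) = (4.0 - 5)/(1 - 5) = 0.250000
L_1(4.0) = (4.0 - 1)/(5 - 1) = 0.750000

P(4.0) = 11×L_0(4.0) + 15×L_1(4.0)
P(4.0) = 14.000000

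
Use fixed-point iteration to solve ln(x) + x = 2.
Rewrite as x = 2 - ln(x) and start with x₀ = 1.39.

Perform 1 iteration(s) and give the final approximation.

Equation: ln(x) + x = 2
Fixed-point form: x = 2 - ln(x)
x₀ = 1.39

x_1 = g(1.390000) = 1.670696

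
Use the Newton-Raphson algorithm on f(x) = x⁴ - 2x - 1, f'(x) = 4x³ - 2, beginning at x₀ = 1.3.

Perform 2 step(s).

f(x) = x⁴ - 2x - 1
f'(x) = 4x³ - 2
x₀ = 1.3

Newton-Raphson formula: x_{n+1} = x_n - f(x_n)/f'(x_n)

Iteration 1:
  f(1.300000) = -0.743900
  f'(1.300000) = 6.788000
  x_1 = 1.300000 - (-0.743900)/6.788000 = 1.409590
Iteration 2:
  f(1.409590) = 0.128771
  f'(1.409590) = 9.203116
  x_2 = 1.409590 - 0.128771/9.203116 = 1.395598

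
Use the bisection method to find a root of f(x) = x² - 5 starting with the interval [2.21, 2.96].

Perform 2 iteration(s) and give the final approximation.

f(x) = x² - 5
Initial interval: [2.21, 2.96]

Iteration 1:
  c_1 = (2.210000 + 2.960000)/2 = 2.585000
  f(c_1) = f(2.585000) = 1.682225
  f(a) × f(c) < 0, new interval: [2.210000, 2.585000]
Iteration 2:
  c_2 = (2.210000 + 2.585000)/2 = 2.397500
  f(c_2) = f(2.397500) = 0.748006
  f(a) × f(c) < 0, new interval: [2.210000, 2.397500]

After 2 iteration(s), the approximation is c_2 = 2.397500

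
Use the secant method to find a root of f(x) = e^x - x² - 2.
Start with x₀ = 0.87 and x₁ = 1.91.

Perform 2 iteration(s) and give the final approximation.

f(x) = e^x - x² - 2
x₀ = 0.87, x₁ = 1.91

Secant formula: x_{n+1} = x_n - f(x_n)(x_n - x_{n-1})/(f(x_n) - f(x_{n-1}))

Iteration 1:
  f(0.870000) = -0.369989
  f(1.910000) = 1.104989
  x_2 = 1.910000 - 1.104989×(1.910000 - 0.870000)/(1.104989 - (-0.369989))
       = 1.130878
Iteration 2:
  f(1.910000) = 1.104989
  f(1.130878) = -0.180510
  x_3 = 1.130878 - (-0.180510)×(1.130878 - 1.910000)/(-0.180510 - 1.104989)
       = 1.240282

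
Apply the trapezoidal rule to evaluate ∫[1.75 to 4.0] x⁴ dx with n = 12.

f(x) = x⁴
a = 1.75, b = 4.0, n = 12
h = (b - a)/n = 0.187500

Trapezoidal rule: (h/2)[f(x₀) + 2f(x₁) + 2f(x₂) + ... + f(xₙ)]

x_0 = 1.7500, f(x_0) = 9.378906, coefficient = 1
x_1 = 1.9375, f(x_1) = 14.091812, coefficient = 2
x_2 = 2.1250, f(x_2) = 20.390869, coefficient = 2
x_3 = 2.3125, f(x_3) = 28.597427, coefficient = 2
x_4 = 2.5000, f(x_4) = 39.062500, coefficient = 2
x_5 = 2.6875, f(x_5) = 52.166763, coefficient = 2
x_6 = 2.8750, f(x_6) = 68.320557, coefficient = 2
x_7 = 3.0625, f(x_7) = 87.963882, coefficient = 2
x_8 = 3.2500, f(x_8) = 111.566406, coefficient = 2
x_9 = 3.4375, f(x_9) = 139.627457, coefficient = 2
x_10 = 3.6250, f(x_10) = 172.676025, coefficient = 2
x_11 = 3.8125, f(x_11) = 211.270767, coefficient = 2
x_12 = 4.0000, f(x_12) = 256.000000, coefficient = 1

I ≈ (0.187500/2) × 2156.847839 = 202.204485
Exact value: 201.517383
Error: 0.687102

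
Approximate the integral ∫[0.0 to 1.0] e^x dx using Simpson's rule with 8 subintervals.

f(x) = e^x
a = 0.0, b = 1.0, n = 8
h = (b - a)/n = 0.125000

Simpson's rule: (h/3)[f(x₀) + 4f(x₁) + 2f(x₂) + ... + f(xₙ)]

x_0 = 0.0000, f(x_0) = 1.000000, coefficient = 1
x_1 = 0.1250, f(x_1) = 1.133148, coefficient = 4
x_2 = 0.2500, f(x_2) = 1.284025, coefficient = 2
x_3 = 0.3750, f(x_3) = 1.454991, coefficient = 4
x_4 = 0.5000, f(x_4) = 1.648721, coefficient = 2
x_5 = 0.6250, f(x_5) = 1.868246, coefficient = 4
x_6 = 0.7500, f(x_6) = 2.117000, coefficient = 2
x_7 = 0.8750, f(x_7) = 2.398875, coefficient = 4
x_8 = 1.0000, f(x_8) = 2.718282, coefficient = 1

I ≈ (0.125000/3) × 41.238820 = 1.718284
Exact value: 1.718282
Error: 0.000002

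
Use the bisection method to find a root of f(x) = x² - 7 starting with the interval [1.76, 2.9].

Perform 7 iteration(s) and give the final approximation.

f(x) = x² - 7
Initial interval: [1.76, 2.9]

Iteration 1:
  c_1 = (1.760000 + 2.900000)/2 = 2.330000
  f(c_1) = f(2.330000) = -1.571100
  f(a) × f(c) ≥ 0, new interval: [2.330000, 2.900000]
Iteration 2:
  c_2 = (2.330000 + 2.900000)/2 = 2.615000
  f(c_2) = f(2.615000) = -0.161775
  f(a) × f(c) ≥ 0, new interval: [2.615000, 2.900000]
Iteration 3:
  c_3 = (2.615000 + 2.900000)/2 = 2.757500
  f(c_3) = f(2.757500) = 0.603806
  f(a) × f(c) < 0, new interval: [2.615000, 2.757500]
Iteration 4:
  c_4 = (2.615000 + 2.757500)/2 = 2.686250
  f(c_4) = f(2.686250) = 0.215939
  f(a) × f(c) < 0, new interval: [2.615000, 2.686250]
Iteration 5:
  c_5 = (2.615000 + 2.686250)/2 = 2.650625
  f(c_5) = f(2.650625) = 0.025813
  f(a) × f(c) < 0, new interval: [2.615000, 2.650625]
Iteration 6:
  c_6 = (2.615000 + 2.650625)/2 = 2.632812
  f(c_6) = f(2.632812) = -0.068298
  f(a) × f(c) ≥ 0, new interval: [2.632812, 2.650625]
Iteration 7:
  c_7 = (2.632812 + 2.650625)/2 = 2.641719
  f(c_7) = f(2.641719) = -0.021322
  f(a) × f(c) ≥ 0, new interval: [2.641719, 2.650625]

After 7 iteration(s), the approximation is c_7 = 2.641719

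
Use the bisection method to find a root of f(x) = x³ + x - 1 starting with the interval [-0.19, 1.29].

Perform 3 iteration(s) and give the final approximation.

f(x) = x³ + x - 1
Initial interval: [-0.19, 1.29]

Iteration 1:
  c_1 = (-0.190000 + 1.290000)/2 = 0.550000
  f(c_1) = f(0.550000) = -0.283625
  f(a) × f(c) ≥ 0, new interval: [0.550000, 1.290000]
Iteration 2:
  c_2 = (0.550000 + 1.290000)/2 = 0.920000
  f(c_2) = f(0.920000) = 0.698688
  f(a) × f(c) < 0, new interval: [0.550000, 0.920000]
Iteration 3:
  c_3 = (0.550000 + 0.920000)/2 = 0.735000
  f(c_3) = f(0.735000) = 0.132065
  f(a) × f(c) < 0, new interval: [0.550000, 0.735000]

After 3 iteration(s), the approximation is c_3 = 0.735000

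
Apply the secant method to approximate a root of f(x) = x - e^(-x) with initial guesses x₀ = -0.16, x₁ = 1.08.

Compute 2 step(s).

f(x) = x - e^(-x)
x₀ = -0.16, x₁ = 1.08

Secant formula: x_{n+1} = x_n - f(x_n)(x_n - x_{n-1})/(f(x_n) - f(x_{n-1}))

Iteration 1:
  f(-0.160000) = -1.333511
  f(1.080000) = 0.740404
  x_2 = 1.080000 - 0.740404×(1.080000 - (-0.160000))/(0.740404 - (-1.333511))
       = 0.637310
Iteration 2:
  f(1.080000) = 0.740404
  f(0.637310) = 0.108597
  x_3 = 0.637310 - 0.108597×(0.637310 - 1.080000)/(0.108597 - 0.740404)
       = 0.561219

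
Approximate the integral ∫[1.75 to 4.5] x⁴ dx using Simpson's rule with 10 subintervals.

f(x) = x⁴
a = 1.75, b = 4.5, n = 10
h = (b - a)/n = 0.275000

Simpson's rule: (h/3)[f(x₀) + 4f(x₁) + 2f(x₂) + ... + f(xₙ)]

x_0 = 1.7500, f(x_0) = 9.378906, coefficient = 1
x_1 = 2.0250, f(x_1) = 16.815125, coefficient = 4
x_2 = 2.3000, f(x_2) = 27.984100, coefficient = 2
x_3 = 2.5750, f(x_3) = 43.965188, coefficient = 4
x_4 = 2.8500, f(x_4) = 65.975006, coefficient = 2
x_5 = 3.1250, f(x_5) = 95.367432, coefficient = 4
x_6 = 3.4000, f(x_6) = 133.633600, coefficient = 2
x_7 = 3.6750, f(x_7) = 182.401907, coefficient = 4
x_8 = 3.9500, f(x_8) = 243.438006, coefficient = 2
x_9 = 4.2250, f(x_9) = 318.644813, coefficient = 4
x_10 = 4.5000, f(x_10) = 410.062500, coefficient = 1

I ≈ (0.275000/3) × 3990.280689 = 365.775730
Exact value: 365.773633
Error: 0.002097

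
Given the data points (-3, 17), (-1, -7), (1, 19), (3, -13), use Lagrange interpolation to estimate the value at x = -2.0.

Lagrange interpolation formula:
P(x) = Σ yᵢ × Lᵢ(x)
where Lᵢ(x) = Π_{j≠i} (x - xⱼ)/(xᵢ - xⱼ)

L_0(-2.0) = (-2.0 - (-1))/(-3 - (-1)) × (-2.0 - 1)/(-3 - 1) × (-2.0 - 3)/(-3 - 3) = 0.312500
L_1(-2.0) = (-2.0 - (-3))/(-1 - (-3)) × (-2.0 - 1)/(-1 - 1) × (-2.0 - 3)/(-1 - 3) = 0.937500
L_2(-2.0) = (-2.0 - (-3))/(1 - (-3)) × (-2.0 - (-1))/(1 - (-1)) × (-2.0 - 3)/(1 - 3) = -0.312500
L_3(-2.0) = (-2.0 - (-3))/(3 - (-3)) × (-2.0 - (-1))/(3 - (-1)) × (-2.0 - 1)/(3 - 1) = 0.062500

P(-2.0) = 17×L_0(-2.0) + (-7)×L_1(-2.0) + 19×L_2(-2.0) + (-13)×L_3(-2.0)
P(-2.0) = -8.000000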